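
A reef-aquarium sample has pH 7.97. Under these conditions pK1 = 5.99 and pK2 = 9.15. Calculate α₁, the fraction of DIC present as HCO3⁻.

α₁ = 1 / (1 + [H⁺]/K1 + K2/[H⁺]) = 1 / (1 + 10^-1.98 + 10^-1.18)
   = 1 / (1 + 0.010471 + 0.066069) = 1/1.0765 = 0.9289

α₁ = 0.929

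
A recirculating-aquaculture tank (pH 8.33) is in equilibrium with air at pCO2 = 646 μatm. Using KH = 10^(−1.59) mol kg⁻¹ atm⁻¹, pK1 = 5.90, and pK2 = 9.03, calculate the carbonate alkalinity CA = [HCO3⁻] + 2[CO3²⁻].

CA = 6.25 mmol/kg

[CO2*] = KH · pCO2 = 10^(−1.59) × 646×10^-6 = 1.660×10^-5 mol/kg
α₀ = 1/(1 + K1/[H⁺] + K1K2/[H⁺]²) = 1/(1 + 10^+2.43 + 10^+1.73) = 0.003088
DIC = [CO2*]/α₀ = 1.660×10^-5 / 0.003088 = 5.378 mmol/kg
CA = (α₁ + 2α₂)·DIC = (0.8311 + 2×0.1658) × 5.378 = 6.25 mmol/kg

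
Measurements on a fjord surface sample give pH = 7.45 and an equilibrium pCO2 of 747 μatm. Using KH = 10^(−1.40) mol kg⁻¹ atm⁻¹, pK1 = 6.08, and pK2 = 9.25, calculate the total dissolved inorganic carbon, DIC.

DIC = 0.738 mmol/kg

[CO2*] = KH · pCO2 = 10^(−1.40) × 747×10^-6 = 2.974×10^-5 mol/kg
α₀ = 1/(1 + K1/[H⁺] + K1K2/[H⁺]²) = 1/(1 + 10^+1.37 + 10^-0.43) = 0.04030
DIC = [CO2*]/α₀ = 2.974×10^-5 / 0.04030 = 0.738 mmol/kg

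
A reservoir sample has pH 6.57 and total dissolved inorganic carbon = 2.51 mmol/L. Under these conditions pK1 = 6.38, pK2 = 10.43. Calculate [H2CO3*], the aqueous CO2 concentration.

[CO2*] = 0.985 mmol/L

α₀ = 1 / (1 + K1/[H⁺] + K1K2/[H⁺]²) = 1 / (1 + 10^+0.19 + 10^-3.67)
   = 1 / (1 + 1.5488 + 0.00021380) = 1/2.5490 = 0.3923
[CO2*] = α₀ × DIC = 0.3923 × 2.51 = 0.985 mmol/L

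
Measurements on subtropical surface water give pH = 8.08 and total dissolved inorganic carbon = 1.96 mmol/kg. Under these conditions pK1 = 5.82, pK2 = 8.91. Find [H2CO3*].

α₀ = 1 / (1 + K1/[H⁺] + K1K2/[H⁺]²) = 1 / (1 + 10^+2.26 + 10^+1.43)
   = 1 / (1 + 181.97 + 26.915) = 1/209.89 = 0.004765
[CO2*] = α₀ × DIC = 0.004765 × 1.96 = 0.00934 mmol/kg = 9.34 μmol/kg

[CO2*] = 9.34 μmol/kg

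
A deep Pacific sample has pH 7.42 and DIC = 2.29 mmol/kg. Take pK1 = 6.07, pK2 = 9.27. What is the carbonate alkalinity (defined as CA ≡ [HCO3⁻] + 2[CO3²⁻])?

CA = [HCO3⁻] + 2[CO3²⁻] = (α₁ + 2α₂)·DIC
At pH 7.42: [H⁺]/K1 = 10^-1.35 = 0.044668, K2/[H⁺] = 10^-1.85 = 0.014125
α₁ = 1/(1 + 0.044668 + 0.014125) = 1/1.0588 = 0.9445; α₂ = α₁·K2/[H⁺] = 0.01334
α₁ + 2α₂ = 0.9712
CA = 0.9712 × 2.29 = 2.22 mmol/kg

CA = 2.22 mmol/kg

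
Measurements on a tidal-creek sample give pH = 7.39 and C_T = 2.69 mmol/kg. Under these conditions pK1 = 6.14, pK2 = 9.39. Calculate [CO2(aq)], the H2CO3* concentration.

α₀ = 1 / (1 + K1/[H⁺] + K1K2/[H⁺]²) = 1 / (1 + 10^+1.25 + 10^-0.75)
   = 1 / (1 + 17.783 + 0.17783) = 1/18.961 = 0.05274
[CO2*] = α₀ × DIC = 0.05274 × 2.69 = 0.142 mmol/kg

[CO2*] = 0.142 mmol/kg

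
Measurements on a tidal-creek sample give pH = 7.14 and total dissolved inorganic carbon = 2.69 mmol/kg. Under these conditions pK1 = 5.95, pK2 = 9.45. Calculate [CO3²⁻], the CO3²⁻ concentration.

α₂ = 1 / (1 + [H⁺]/K2 + [H⁺]²/(K1K2)) = 1 / (1 + 10^+2.31 + 10^+1.12)
   = 1 / (1 + 204.17 + 13.183) = 1/218.36 = 0.004580
[CO3²⁻] = α₂ × DIC = 0.004580 × 2.69 = 0.0123 mmol/kg = 12.3 μmol/kg

[CO3²⁻] = 12.3 μmol/kg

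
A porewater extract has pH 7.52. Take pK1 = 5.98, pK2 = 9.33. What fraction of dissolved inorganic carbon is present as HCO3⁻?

α₁ = 0.958

α₁ = 1 / (1 + [H⁺]/K1 + K2/[H⁺]) = 1 / (1 + 10^-1.54 + 10^-1.81)
   = 1 / (1 + 0.028840 + 0.015488) = 1/1.0443 = 0.9576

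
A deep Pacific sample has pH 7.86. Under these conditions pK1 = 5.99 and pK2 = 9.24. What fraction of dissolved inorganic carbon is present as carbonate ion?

α₂ = 0.0395

α₂ = 1 / (1 + [H⁺]/K2 + [H⁺]²/(K1K2)) = 1 / (1 + 10^+1.38 + 10^-0.49)
   = 1 / (1 + 23.988 + 0.32359) = 1/25.312 = 0.03951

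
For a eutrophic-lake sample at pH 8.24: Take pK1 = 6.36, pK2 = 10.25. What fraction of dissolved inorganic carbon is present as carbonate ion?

α₂ = 1 / (1 + [H⁺]/K2 + [H⁺]²/(K1K2)) = 1 / (1 + 10^+2.01 + 10^+0.13)
   = 1 / (1 + 102.33 + 1.3490) = 1/104.68 = 0.009553

α₂ = 0.00955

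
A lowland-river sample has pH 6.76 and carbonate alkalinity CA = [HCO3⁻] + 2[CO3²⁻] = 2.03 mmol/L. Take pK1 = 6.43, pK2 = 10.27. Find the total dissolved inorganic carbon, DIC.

DIC = 2.98 mmol/L

CA = [HCO3⁻] + 2[CO3²⁻] = (α₁ + 2α₂)·DIC
At pH 6.76: [H⁺]/K1 = 10^-0.33 = 0.46774, K2/[H⁺] = 10^-3.51 = 0.00030903
α₁ = 1/(1 + 0.46774 + 0.00030903) = 1/1.4680 = 0.6812; α₂ = α₁·K2/[H⁺] = 0.0002105
α₁ + 2α₂ = 0.6816
DIC = CA / (α₁ + 2α₂) = 2.03 / 0.6816 = 2.98 mmol/L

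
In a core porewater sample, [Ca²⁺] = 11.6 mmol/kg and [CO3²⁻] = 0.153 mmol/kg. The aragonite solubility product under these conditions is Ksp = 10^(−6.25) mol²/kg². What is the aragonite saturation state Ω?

Ω = 3.16

Ksp = 10^(−6.25) = 5.623×10^-7
Ω = [Ca²⁺][CO3²⁻]/Ksp = (11.6×10^-3)(0.153×10^-3) / 5.623×10^-7 = 3.16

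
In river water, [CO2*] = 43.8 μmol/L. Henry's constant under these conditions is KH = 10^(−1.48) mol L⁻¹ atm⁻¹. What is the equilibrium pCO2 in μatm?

KH = 10^(−1.48) = 3.311×10^-2 mol L⁻¹ atm⁻¹
pCO2 = [CO2*]/KH = 43.8×10^-6 / 3.311×10^-2 = 1.32×10^-3 atm = 1320 μatm

pCO2 = 1320 μatm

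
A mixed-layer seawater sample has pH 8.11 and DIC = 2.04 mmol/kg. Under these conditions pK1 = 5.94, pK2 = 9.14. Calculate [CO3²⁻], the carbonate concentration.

α₂ = 1 / (1 + [H⁺]/K2 + [H⁺]²/(K1K2)) = 1 / (1 + 10^+1.03 + 10^-1.14)
   = 1 / (1 + 10.715 + 0.072444) = 1/11.788 = 0.08483
[CO3²⁻] = α₂ × DIC = 0.08483 × 2.04 = 0.173 mmol/kg

[CO3²⁻] = 0.173 mmol/kg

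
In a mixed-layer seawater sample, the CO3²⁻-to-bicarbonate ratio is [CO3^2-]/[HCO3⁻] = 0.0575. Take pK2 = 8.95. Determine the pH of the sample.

From K2 = [H⁺][CO3^2-]/[HCO3⁻]:  pH = pK2 + log₁₀([CO3^2-]/[HCO3⁻])
log₁₀(0.0575) = -1.240
pH = 8.95 + (-1.240) = 7.71

pH = 7.71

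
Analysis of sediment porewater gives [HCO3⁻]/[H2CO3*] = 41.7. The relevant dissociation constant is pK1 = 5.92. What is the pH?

pH = 7.54

From K1 = [H⁺][HCO3⁻]/[H2CO3*]:  pH = pK1 + log₁₀([HCO3⁻]/[H2CO3*])
log₁₀(41.7) = +1.620
pH = 5.92 + (+1.620) = 7.54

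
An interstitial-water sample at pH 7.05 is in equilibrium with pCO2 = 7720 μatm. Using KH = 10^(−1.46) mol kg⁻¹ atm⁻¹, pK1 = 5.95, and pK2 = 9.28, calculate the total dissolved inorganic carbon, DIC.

[CO2*] = KH · pCO2 = 10^(−1.46) × 7720×10^-6 = 2.677×10^-4 mol/kg
α₀ = 1/(1 + K1/[H⁺] + K1K2/[H⁺]²) = 1/(1 + 10^+1.10 + 10^-1.13) = 0.07319
DIC = [CO2*]/α₀ = 2.677×10^-4 / 0.07319 = 3.66 mmol/kg

DIC = 3.66 mmol/kg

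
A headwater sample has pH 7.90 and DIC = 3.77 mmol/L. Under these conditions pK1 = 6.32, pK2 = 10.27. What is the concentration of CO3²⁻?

α₂ = 1 / (1 + [H⁺]/K2 + [H⁺]²/(K1K2)) = 1 / (1 + 10^+2.37 + 10^+0.79)
   = 1 / (1 + 234.42 + 6.1660) = 1/241.59 = 0.004139
[CO3²⁻] = α₂ × DIC = 0.004139 × 3.77 = 0.0156 mmol/L = 15.6 μmol/L

[CO3²⁻] = 15.6 μmol/L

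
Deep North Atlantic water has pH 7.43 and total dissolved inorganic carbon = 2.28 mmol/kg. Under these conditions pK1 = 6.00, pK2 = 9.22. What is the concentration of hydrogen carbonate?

α₁ = 1 / (1 + [H⁺]/K1 + K2/[H⁺]) = 1 / (1 + 10^-1.43 + 10^-1.79)
   = 1 / (1 + 0.037154 + 0.016218) = 1/1.0534 = 0.9493
[HCO3⁻] = α₁ × DIC = 0.9493 × 2.28 = 2.16 mmol/kg

[HCO3⁻] = 2.16 mmol/kg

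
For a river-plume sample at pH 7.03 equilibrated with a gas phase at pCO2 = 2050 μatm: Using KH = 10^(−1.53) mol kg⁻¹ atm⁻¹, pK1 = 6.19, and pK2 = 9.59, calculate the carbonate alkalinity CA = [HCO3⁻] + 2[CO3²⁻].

CA = 0.421 mmol/kg

[CO2*] = KH · pCO2 = 10^(−1.53) × 2050×10^-6 = 6.050×10^-5 mol/kg
α₀ = 1/(1 + K1/[H⁺] + K1K2/[H⁺]²) = 1/(1 + 10^+0.84 + 10^-1.72) = 0.1260
DIC = [CO2*]/α₀ = 6.050×10^-5 / 0.1260 = 0.4802 mmol/kg
CA = (α₁ + 2α₂)·DIC = (0.8716 + 2×0.002401) × 0.4802 = 0.421 mmol/kg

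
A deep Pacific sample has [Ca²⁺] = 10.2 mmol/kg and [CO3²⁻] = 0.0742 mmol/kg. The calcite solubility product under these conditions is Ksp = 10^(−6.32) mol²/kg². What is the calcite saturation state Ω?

Ksp = 10^(−6.32) = 4.786×10^-7
Ω = [Ca²⁺][CO3²⁻]/Ksp = (10.2×10^-3)(0.0742×10^-3) / 4.786×10^-7 = 1.58

Ω = 1.58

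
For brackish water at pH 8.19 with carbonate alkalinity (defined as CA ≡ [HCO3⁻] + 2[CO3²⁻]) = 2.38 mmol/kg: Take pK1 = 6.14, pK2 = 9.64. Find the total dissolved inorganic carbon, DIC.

CA = [HCO3⁻] + 2[CO3²⁻] = (α₁ + 2α₂)·DIC
At pH 8.19: [H⁺]/K1 = 10^-2.05 = 0.0089125, K2/[H⁺] = 10^-1.45 = 0.035481
α₁ = 1/(1 + 0.0089125 + 0.035481) = 1/1.0444 = 0.9575; α₂ = α₁·K2/[H⁺] = 0.03397
α₁ + 2α₂ = 1.0254
DIC = CA / (α₁ + 2α₂) = 2.38 / 1.0254 = 2.32 mmol/kg

DIC = 2.32 mmol/kg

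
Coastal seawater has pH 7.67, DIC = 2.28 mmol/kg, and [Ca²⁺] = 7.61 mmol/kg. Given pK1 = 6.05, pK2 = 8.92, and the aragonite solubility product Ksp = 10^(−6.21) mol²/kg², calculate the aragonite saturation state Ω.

Ω = 1.46

α₂ = 1 / (1 + [H⁺]/K2 + [H⁺]²/(K1K2)) = 1 / (1 + 10^+1.25 + 10^-0.37)
   = 1 / (1 + 17.783 + 0.42658) = 1/19.209 = 0.05206
[CO3²⁻] = α₂ × DIC = 0.05206 × 2.28 = 0.1187 mmol/kg
Ksp = 10^(−6.21) = 6.166×10^-7
Ω = [Ca²⁺][CO3²⁻]/Ksp = (7.61×10^-3)(1.187×10^-4) / 6.166×10^-7 = 1.46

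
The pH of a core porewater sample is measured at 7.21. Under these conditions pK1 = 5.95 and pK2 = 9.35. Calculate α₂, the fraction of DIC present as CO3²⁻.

α₂ = 0.00682

α₂ = 1 / (1 + [H⁺]/K2 + [H⁺]²/(K1K2)) = 1 / (1 + 10^+2.14 + 10^+0.88)
   = 1 / (1 + 138.04 + 7.5858) = 1/146.62 = 0.006820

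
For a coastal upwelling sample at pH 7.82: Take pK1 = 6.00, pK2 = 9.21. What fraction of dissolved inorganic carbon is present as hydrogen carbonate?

α₁ = 0.947

α₁ = 1 / (1 + [H⁺]/K1 + K2/[H⁺]) = 1 / (1 + 10^-1.82 + 10^-1.39)
   = 1 / (1 + 0.015136 + 0.040738) = 1/1.0559 = 0.9471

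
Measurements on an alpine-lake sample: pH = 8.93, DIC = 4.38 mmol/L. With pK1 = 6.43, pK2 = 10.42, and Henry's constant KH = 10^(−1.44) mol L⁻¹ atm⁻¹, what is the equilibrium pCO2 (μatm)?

pCO2 = 368 μatm

α₀ = 1 / (1 + K1/[H⁺] + K1K2/[H⁺]²) = 1 / (1 + 10^+2.50 + 10^+1.01)
   = 1 / (1 + 316.23 + 10.233) = 1/327.46 = 0.003054
[CO2*] = α₀ × DIC = 0.003054 × 4.38 = 0.01338 mmol/L = 13.38 μmol/L
pCO2 = [CO2*]/KH = 1.338×10^-5 / 3.631×10^-2 = 368 μatm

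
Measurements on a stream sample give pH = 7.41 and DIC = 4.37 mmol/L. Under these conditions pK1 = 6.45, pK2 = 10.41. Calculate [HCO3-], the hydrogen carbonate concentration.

α₁ = 1 / (1 + [H⁺]/K1 + K2/[H⁺]) = 1 / (1 + 10^-0.96 + 10^-3.00)
   = 1 / (1 + 0.10965 + 0.0010000) = 1/1.1106 = 0.9004
[HCO3⁻] = α₁ × DIC = 0.9004 × 4.37 = 3.93 mmol/L

[HCO3⁻] = 3.93 mmol/L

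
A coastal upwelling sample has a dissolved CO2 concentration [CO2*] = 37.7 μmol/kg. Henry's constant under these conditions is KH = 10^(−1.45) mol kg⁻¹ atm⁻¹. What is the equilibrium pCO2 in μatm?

KH = 10^(−1.45) = 3.548×10^-2 mol kg⁻¹ atm⁻¹
pCO2 = [CO2*]/KH = 37.7×10^-6 / 3.548×10^-2 = 1.06×10^-3 atm = 1060 μatm

pCO2 = 1060 μatm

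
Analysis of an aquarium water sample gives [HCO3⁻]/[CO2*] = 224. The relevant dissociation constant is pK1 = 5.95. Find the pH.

From K1 = [H⁺][HCO3⁻]/[CO2*]:  pH = pK1 + log₁₀([HCO3⁻]/[CO2*])
log₁₀(224) = +2.350
pH = 5.95 + (+2.350) = 8.30

pH = 8.30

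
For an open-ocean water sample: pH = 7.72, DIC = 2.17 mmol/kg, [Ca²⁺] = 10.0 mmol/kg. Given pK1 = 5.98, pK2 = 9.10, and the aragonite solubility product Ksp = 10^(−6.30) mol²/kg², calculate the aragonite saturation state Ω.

α₂ = 1 / (1 + [H⁺]/K2 + [H⁺]²/(K1K2)) = 1 / (1 + 10^+1.38 + 10^-0.36)
   = 1 / (1 + 23.988 + 0.43652) = 1/25.425 = 0.03933
[CO3²⁻] = α₂ × DIC = 0.03933 × 2.17 = 0.08535 mmol/kg
Ksp = 10^(−6.30) = 5.012×10^-7
Ω = [Ca²⁺][CO3²⁻]/Ksp = (10.0×10^-3)(8.535×10^-5) / 5.012×10^-7 = 1.70

Ω = 1.70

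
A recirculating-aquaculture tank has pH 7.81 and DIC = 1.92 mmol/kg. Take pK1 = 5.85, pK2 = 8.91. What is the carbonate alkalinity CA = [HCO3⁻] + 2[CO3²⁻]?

CA = 2.04 mmol/kg

CA = [HCO3⁻] + 2[CO3²⁻] = (α₁ + 2α₂)·DIC
At pH 7.81: [H⁺]/K1 = 10^-1.96 = 0.010965, K2/[H⁺] = 10^-1.10 = 0.079433
α₁ = 1/(1 + 0.010965 + 0.079433) = 1/1.0904 = 0.9171; α₂ = α₁·K2/[H⁺] = 0.07285
α₁ + 2α₂ = 1.0628
CA = 1.0628 × 1.92 = 2.04 mmol/kg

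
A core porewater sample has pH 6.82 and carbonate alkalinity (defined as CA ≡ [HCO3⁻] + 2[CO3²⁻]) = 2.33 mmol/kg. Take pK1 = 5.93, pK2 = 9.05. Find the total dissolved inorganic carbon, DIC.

CA = [HCO3⁻] + 2[CO3²⁻] = (α₁ + 2α₂)·DIC
At pH 6.82: [H⁺]/K1 = 10^-0.89 = 0.12882, K2/[H⁺] = 10^-2.23 = 0.0058884
α₁ = 1/(1 + 0.12882 + 0.0058884) = 1/1.1347 = 0.8813; α₂ = α₁·K2/[H⁺] = 0.005189
α₁ + 2α₂ = 0.8917
DIC = CA / (α₁ + 2α₂) = 2.33 / 0.8917 = 2.61 mmol/kg

DIC = 2.61 mmol/kg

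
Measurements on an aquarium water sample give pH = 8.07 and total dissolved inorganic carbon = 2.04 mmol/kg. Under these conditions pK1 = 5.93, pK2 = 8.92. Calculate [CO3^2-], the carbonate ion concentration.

[CO3²⁻] = 0.251 mmol/kg

α₂ = 1 / (1 + [H⁺]/K2 + [H⁺]²/(K1K2)) = 1 / (1 + 10^+0.85 + 10^-1.29)
   = 1 / (1 + 7.0795 + 0.051286) = 1/8.1307 = 0.1230
[CO3²⁻] = α₂ × DIC = 0.1230 × 2.04 = 0.251 mmol/kg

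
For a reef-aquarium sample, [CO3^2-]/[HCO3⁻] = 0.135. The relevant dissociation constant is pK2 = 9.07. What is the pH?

From K2 = [H⁺][CO3^2-]/[HCO3⁻]:  pH = pK2 + log₁₀([CO3^2-]/[HCO3⁻])
log₁₀(0.135) = -0.870
pH = 9.07 + (-0.870) = 8.20

pH = 8.20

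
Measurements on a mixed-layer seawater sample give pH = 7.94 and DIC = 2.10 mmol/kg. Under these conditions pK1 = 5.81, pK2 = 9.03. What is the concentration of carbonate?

α₂ = 1 / (1 + [H⁺]/K2 + [H⁺]²/(K1K2)) = 1 / (1 + 10^+1.09 + 10^-1.04)
   = 1 / (1 + 12.303 + 0.091201) = 1/13.394 = 0.07466
[CO3²⁻] = α₂ × DIC = 0.07466 × 2.10 = 0.157 mmol/kg

[CO3²⁻] = 0.157 mmol/kg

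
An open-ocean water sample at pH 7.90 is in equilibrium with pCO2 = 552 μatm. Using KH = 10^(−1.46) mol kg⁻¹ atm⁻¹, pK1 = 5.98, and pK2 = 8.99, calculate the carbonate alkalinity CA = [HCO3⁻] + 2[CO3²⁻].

[CO2*] = KH · pCO2 = 10^(−1.46) × 552×10^-6 = 1.914×10^-5 mol/kg
α₀ = 1/(1 + K1/[H⁺] + K1K2/[H⁺]²) = 1/(1 + 10^+1.92 + 10^+0.83) = 0.01100
DIC = [CO2*]/α₀ = 1.914×10^-5 / 0.01100 = 1.741 mmol/kg
CA = (α₁ + 2α₂)·DIC = (0.9147 + 2×0.07435) × 1.741 = 1.85 mmol/kg

CA = 1.85 mmol/kg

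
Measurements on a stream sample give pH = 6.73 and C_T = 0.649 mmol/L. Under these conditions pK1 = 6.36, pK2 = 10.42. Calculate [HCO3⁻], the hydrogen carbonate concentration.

α₁ = 1 / (1 + [H⁺]/K1 + K2/[H⁺]) = 1 / (1 + 10^-0.37 + 10^-3.69)
   = 1 / (1 + 0.42658 + 0.00020417) = 1/1.4268 = 0.7009
[HCO3⁻] = α₁ × DIC = 0.7009 × 0.649 = 0.455 mmol/L

[HCO3⁻] = 0.455 mmol/L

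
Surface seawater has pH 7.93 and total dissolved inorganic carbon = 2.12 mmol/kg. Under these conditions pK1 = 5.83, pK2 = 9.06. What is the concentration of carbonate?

α₂ = 1 / (1 + [H⁺]/K2 + [H⁺]²/(K1K2)) = 1 / (1 + 10^+1.13 + 10^-0.97)
   = 1 / (1 + 13.490 + 0.10715) = 1/14.597 = 0.06851
[CO3²⁻] = α₂ × DIC = 0.06851 × 2.12 = 0.145 mmol/kg

[CO3²⁻] = 0.145 mmol/kg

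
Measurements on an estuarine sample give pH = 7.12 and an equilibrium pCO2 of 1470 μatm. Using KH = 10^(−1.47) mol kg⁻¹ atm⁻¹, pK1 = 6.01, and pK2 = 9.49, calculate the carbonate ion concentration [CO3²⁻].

[CO2*] = KH · pCO2 = 10^(−1.47) × 1470×10^-6 = 4.981×10^-5 mol/kg
α₀ = 1/(1 + K1/[H⁺] + K1K2/[H⁺]²) = 1/(1 + 10^+1.11 + 10^-1.26) = 0.07175
DIC = [CO2*]/α₀ = 4.981×10^-5 / 0.07175 = 0.6942 mmol/kg
[CO3²⁻] = α₂·DIC; α₂ = 0.003943, so [CO3²⁻] = 0.003943 × 0.6942 = 0.00274 mmol/kg = 2.74 μmol/kg

[CO3²⁻] = 2.74 μmol/kg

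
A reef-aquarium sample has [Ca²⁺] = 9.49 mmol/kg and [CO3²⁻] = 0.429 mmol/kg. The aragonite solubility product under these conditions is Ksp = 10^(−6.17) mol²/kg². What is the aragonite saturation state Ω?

Ω = 6.02

Ksp = 10^(−6.17) = 6.761×10^-7
Ω = [Ca²⁺][CO3²⁻]/Ksp = (9.49×10^-3)(0.429×10^-3) / 6.761×10^-7 = 6.02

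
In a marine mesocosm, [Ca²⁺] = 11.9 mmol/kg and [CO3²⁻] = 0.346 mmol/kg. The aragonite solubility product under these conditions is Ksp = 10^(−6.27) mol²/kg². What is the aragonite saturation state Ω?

Ω = 7.67

Ksp = 10^(−6.27) = 5.370×10^-7
Ω = [Ca²⁺][CO3²⁻]/Ksp = (11.9×10^-3)(0.346×10^-3) / 5.370×10^-7 = 7.67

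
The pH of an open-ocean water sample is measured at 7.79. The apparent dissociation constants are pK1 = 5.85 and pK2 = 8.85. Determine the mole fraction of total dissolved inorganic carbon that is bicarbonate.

α₁ = 0.910

α₁ = 1 / (1 + [H⁺]/K1 + K2/[H⁺]) = 1 / (1 + 10^-1.94 + 10^-1.06)
   = 1 / (1 + 0.011482 + 0.087096) = 1/1.0986 = 0.9103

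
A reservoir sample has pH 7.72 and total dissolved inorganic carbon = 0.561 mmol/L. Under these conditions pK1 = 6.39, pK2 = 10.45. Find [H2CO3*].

[CO2*] = 0.0250 mmol/L

α₀ = 1 / (1 + K1/[H⁺] + K1K2/[H⁺]²) = 1 / (1 + 10^+1.33 + 10^-1.40)
   = 1 / (1 + 21.380 + 0.039811) = 1/22.419 = 0.04460
[CO2*] = α₀ × DIC = 0.04460 × 0.561 = 0.0250 mmol/L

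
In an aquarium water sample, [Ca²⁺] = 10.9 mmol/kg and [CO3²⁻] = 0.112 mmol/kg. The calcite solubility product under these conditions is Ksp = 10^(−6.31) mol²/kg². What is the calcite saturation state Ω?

Ksp = 10^(−6.31) = 4.898×10^-7
Ω = [Ca²⁺][CO3²⁻]/Ksp = (10.9×10^-3)(0.112×10^-3) / 4.898×10^-7 = 2.49

Ω = 2.49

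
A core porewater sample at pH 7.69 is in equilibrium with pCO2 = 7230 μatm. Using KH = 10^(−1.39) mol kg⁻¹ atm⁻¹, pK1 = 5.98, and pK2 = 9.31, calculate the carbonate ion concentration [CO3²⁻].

[CO2*] = KH · pCO2 = 10^(−1.39) × 7230×10^-6 = 2.945×10^-4 mol/kg
α₀ = 1/(1 + K1/[H⁺] + K1K2/[H⁺]²) = 1/(1 + 10^+1.71 + 10^+0.09) = 0.01869
DIC = [CO2*]/α₀ = 2.945×10^-4 / 0.01869 = 15.76 mmol/kg
[CO3²⁻] = α₂·DIC; α₂ = 0.02299, so [CO3²⁻] = 0.02299 × 15.76 = 0.362 mmol/kg

[CO3²⁻] = 0.362 mmol/kg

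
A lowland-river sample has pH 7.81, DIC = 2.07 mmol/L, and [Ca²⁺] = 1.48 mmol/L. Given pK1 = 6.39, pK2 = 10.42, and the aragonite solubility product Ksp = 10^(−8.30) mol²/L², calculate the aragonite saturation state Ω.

Ω = 1.44

α₂ = 1 / (1 + [H⁺]/K2 + [H⁺]²/(K1K2)) = 1 / (1 + 10^+2.61 + 10^+1.19)
   = 1 / (1 + 407.38 + 15.488) = 1/423.87 = 0.002359
[CO3²⁻] = α₂ × DIC = 0.002359 × 2.07 = 0.004884 mmol/L = 4.884 μmol/L
Ksp = 10^(−8.30) = 5.012×10^-9
Ω = [Ca²⁺][CO3²⁻]/Ksp = (1.48×10^-3)(4.884×10^-6) / 5.012×10^-9 = 1.44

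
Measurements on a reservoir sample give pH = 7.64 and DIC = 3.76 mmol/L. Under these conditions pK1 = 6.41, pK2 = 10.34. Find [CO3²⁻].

[CO3²⁻] = 7.07 μmol/L

α₂ = 1 / (1 + [H⁺]/K2 + [H⁺]²/(K1K2)) = 1 / (1 + 10^+2.70 + 10^+1.47)
   = 1 / (1 + 501.19 + 29.512) = 1/531.70 = 0.001881
[CO3²⁻] = α₂ × DIC = 0.001881 × 3.76 = 0.00707 mmol/L = 7.07 μmol/L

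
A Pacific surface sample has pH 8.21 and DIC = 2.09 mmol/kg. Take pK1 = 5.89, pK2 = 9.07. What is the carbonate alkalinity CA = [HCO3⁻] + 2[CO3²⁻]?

CA = 2.33 mmol/kg

CA = [HCO3⁻] + 2[CO3²⁻] = (α₁ + 2α₂)·DIC
At pH 8.21: [H⁺]/K1 = 10^-2.32 = 0.0047863, K2/[H⁺] = 10^-0.86 = 0.13804
α₁ = 1/(1 + 0.0047863 + 0.13804) = 1/1.1428 = 0.8750; α₂ = α₁·K2/[H⁺] = 0.1208
α₁ + 2α₂ = 1.1166
CA = 1.1166 × 2.09 = 2.33 mmol/kg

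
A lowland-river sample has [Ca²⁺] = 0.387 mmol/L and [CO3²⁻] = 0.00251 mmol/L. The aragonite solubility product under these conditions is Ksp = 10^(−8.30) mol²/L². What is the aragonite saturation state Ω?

Ksp = 10^(−8.30) = 5.012×10^-9
Ω = [Ca²⁺][CO3²⁻]/Ksp = (0.387×10^-3)(0.00251×10^-3) / 5.012×10^-9 = 0.194

Ω = 0.194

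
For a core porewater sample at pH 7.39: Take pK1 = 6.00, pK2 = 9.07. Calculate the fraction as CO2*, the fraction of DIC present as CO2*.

α₀ = 1 / (1 + K1/[H⁺] + K1K2/[H⁺]²) = 1 / (1 + 10^+1.39 + 10^-0.29)
   = 1 / (1 + 24.547 + 0.51286) = 1/26.060 = 0.03837

α₀ = 0.0384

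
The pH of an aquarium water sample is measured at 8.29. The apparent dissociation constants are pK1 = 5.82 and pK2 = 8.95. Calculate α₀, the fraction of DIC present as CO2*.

α₀ = 1 / (1 + K1/[H⁺] + K1K2/[H⁺]²) = 1 / (1 + 10^+2.47 + 10^+1.81)
   = 1 / (1 + 295.12 + 64.565) = 1/360.69 = 0.002772

α₀ = 0.00277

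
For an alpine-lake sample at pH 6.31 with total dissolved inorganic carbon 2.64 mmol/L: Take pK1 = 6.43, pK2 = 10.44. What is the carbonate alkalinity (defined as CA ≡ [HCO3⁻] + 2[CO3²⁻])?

CA = [HCO3⁻] + 2[CO3²⁻] = (α₁ + 2α₂)·DIC
At pH 6.31: [H⁺]/K1 = 10^0.12 = 1.3183, K2/[H⁺] = 10^-4.13 = 7.4131×10^-5
α₁ = 1/(1 + 1.3183 + 7.4131×10^-5) = 1/2.3183 = 0.4313; α₂ = α₁·K2/[H⁺] = 3.198×10^-5
α₁ + 2α₂ = 0.4314
CA = 0.4314 × 2.64 = 1.14 mmol/L

CA = 1.14 mmol/L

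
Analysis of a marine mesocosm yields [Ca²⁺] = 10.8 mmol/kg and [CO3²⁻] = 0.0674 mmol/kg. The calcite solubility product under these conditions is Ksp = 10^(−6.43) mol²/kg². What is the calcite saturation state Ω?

Ksp = 10^(−6.43) = 3.715×10^-7
Ω = [Ca²⁺][CO3²⁻]/Ksp = (10.8×10^-3)(0.0674×10^-3) / 3.715×10^-7 = 1.96

Ω = 1.96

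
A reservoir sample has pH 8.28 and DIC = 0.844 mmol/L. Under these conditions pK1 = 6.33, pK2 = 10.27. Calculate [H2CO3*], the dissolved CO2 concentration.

[CO2*] = 9.27 μmol/L

α₀ = 1 / (1 + K1/[H⁺] + K1K2/[H⁺]²) = 1 / (1 + 10^+1.95 + 10^-0.04)
   = 1 / (1 + 89.125 + 0.91201) = 1/91.037 = 0.01098
[CO2*] = α₀ × DIC = 0.01098 × 0.844 = 0.00927 mmol/L = 9.27 μmol/L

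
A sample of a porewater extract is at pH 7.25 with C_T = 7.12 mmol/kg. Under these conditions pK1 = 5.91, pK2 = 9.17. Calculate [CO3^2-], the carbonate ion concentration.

α₂ = 1 / (1 + [H⁺]/K2 + [H⁺]²/(K1K2)) = 1 / (1 + 10^+1.92 + 10^+0.58)
   = 1 / (1 + 83.176 + 3.8019) = 1/87.978 = 0.01137
[CO3²⁻] = α₂ × DIC = 0.01137 × 7.12 = 0.0809 mmol/kg

[CO3²⁻] = 0.0809 mmol/kg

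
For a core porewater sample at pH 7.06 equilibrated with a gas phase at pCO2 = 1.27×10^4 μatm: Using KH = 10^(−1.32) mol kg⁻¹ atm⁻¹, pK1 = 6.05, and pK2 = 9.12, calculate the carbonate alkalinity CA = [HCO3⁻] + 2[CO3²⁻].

[CO2*] = KH · pCO2 = 10^(−1.32) × 1.27×10^4×10^-6 = 6.079×10^-4 mol/kg
α₀ = 1/(1 + K1/[H⁺] + K1K2/[H⁺]²) = 1/(1 + 10^+1.01 + 10^-1.05) = 0.08832
DIC = [CO2*]/α₀ = 6.079×10^-4 / 0.08832 = 6.882 mmol/kg
CA = (α₁ + 2α₂)·DIC = (0.9038 + 2×0.007872) × 6.882 = 6.33 mmol/kg

CA = 6.33 mmol/kg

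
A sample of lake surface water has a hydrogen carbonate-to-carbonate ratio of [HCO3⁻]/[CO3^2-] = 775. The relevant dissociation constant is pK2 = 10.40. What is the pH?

From K2 = [H⁺][CO3^2-]/[HCO3⁻]:  pH = pK2 − log₁₀([HCO3⁻]/[CO3^2-])
log₁₀(775) = +2.889
pH = 10.40 − (+2.889) = 7.51

pH = 7.51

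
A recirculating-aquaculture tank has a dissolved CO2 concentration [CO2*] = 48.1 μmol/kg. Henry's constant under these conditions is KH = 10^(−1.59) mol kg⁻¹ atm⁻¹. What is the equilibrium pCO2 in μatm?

KH = 10^(−1.59) = 2.570×10^-2 mol kg⁻¹ atm⁻¹
pCO2 = [CO2*]/KH = 48.1×10^-6 / 2.570×10^-2 = 1.87×10^-3 atm = 1870 μatm

pCO2 = 1870 μatm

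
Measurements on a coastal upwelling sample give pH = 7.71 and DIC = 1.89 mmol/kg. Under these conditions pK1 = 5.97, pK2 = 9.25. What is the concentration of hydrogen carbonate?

[HCO3⁻] = 1.81 mmol/kg

α₁ = 1 / (1 + [H⁺]/K1 + K2/[H⁺]) = 1 / (1 + 10^-1.74 + 10^-1.54)
   = 1 / (1 + 0.018197 + 0.028840) = 1/1.0470 = 0.9551
[HCO3⁻] = α₁ × DIC = 0.9551 × 1.89 = 1.81 mmol/kg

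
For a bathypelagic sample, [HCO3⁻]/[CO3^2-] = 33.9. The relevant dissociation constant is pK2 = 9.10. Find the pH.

From K2 = [H⁺][CO3^2-]/[HCO3⁻]:  pH = pK2 − log₁₀([HCO3⁻]/[CO3^2-])
log₁₀(33.9) = +1.530
pH = 9.10 − (+1.530) = 7.57

pH = 7.57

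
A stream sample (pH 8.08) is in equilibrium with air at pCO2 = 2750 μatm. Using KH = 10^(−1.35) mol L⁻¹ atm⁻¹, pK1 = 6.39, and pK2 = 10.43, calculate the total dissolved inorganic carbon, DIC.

[CO2*] = KH · pCO2 = 10^(−1.35) × 2750×10^-6 = 1.228×10^-4 mol/L
α₀ = 1/(1 + K1/[H⁺] + K1K2/[H⁺]²) = 1/(1 + 10^+1.69 + 10^-0.66) = 0.01992
DIC = [CO2*]/α₀ = 1.228×10^-4 / 0.01992 = 6.17 mmol/L

DIC = 6.17 mmol/L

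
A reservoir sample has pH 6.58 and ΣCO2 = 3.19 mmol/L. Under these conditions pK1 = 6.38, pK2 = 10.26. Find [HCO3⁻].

α₁ = 1 / (1 + [H⁺]/K1 + K2/[H⁺]) = 1 / (1 + 10^-0.20 + 10^-3.68)
   = 1 / (1 + 0.63096 + 0.00020893) = 1/1.6312 = 0.6131
[HCO3⁻] = α₁ × DIC = 0.6131 × 3.19 = 1.96 mmol/L

[HCO3⁻] = 1.96 mmol/L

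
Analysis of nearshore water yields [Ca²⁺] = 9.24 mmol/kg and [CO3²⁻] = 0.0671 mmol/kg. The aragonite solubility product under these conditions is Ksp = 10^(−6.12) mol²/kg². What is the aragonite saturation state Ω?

Ksp = 10^(−6.12) = 7.586×10^-7
Ω = [Ca²⁺][CO3²⁻]/Ksp = (9.24×10^-3)(0.0671×10^-3) / 7.586×10^-7 = 0.817

Ω = 0.817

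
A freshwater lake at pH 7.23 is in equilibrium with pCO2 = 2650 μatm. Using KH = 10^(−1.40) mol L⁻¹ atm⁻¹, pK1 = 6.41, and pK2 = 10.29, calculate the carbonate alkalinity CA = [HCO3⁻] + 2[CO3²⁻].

CA = 0.698 mmol/L

[CO2*] = KH · pCO2 = 10^(−1.40) × 2650×10^-6 = 1.055×10^-4 mol/L
α₀ = 1/(1 + K1/[H⁺] + K1K2/[H⁺]²) = 1/(1 + 10^+0.82 + 10^-2.24) = 0.1314
DIC = [CO2*]/α₀ = 1.055×10^-4 / 0.1314 = 0.8031 mmol/L
CA = (α₁ + 2α₂)·DIC = (0.8679 + 2×0.0007559) × 0.8031 = 0.698 mmol/L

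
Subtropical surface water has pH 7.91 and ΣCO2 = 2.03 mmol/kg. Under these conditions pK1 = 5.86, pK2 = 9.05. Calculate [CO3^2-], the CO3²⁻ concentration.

α₂ = 1 / (1 + [H⁺]/K2 + [H⁺]²/(K1K2)) = 1 / (1 + 10^+1.14 + 10^-0.91)
   = 1 / (1 + 13.804 + 0.12303) = 1/14.927 = 0.06699
[CO3²⁻] = α₂ × DIC = 0.06699 × 2.03 = 0.136 mmol/kg

[CO3²⁻] = 0.136 mmol/kg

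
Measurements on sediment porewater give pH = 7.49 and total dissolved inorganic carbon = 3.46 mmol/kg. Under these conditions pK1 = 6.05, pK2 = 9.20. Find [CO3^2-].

α₂ = 1 / (1 + [H⁺]/K2 + [H⁺]²/(K1K2)) = 1 / (1 + 10^+1.71 + 10^+0.27)
   = 1 / (1 + 51.286 + 1.8621) = 1/54.148 = 0.01847
[CO3²⁻] = α₂ × DIC = 0.01847 × 3.46 = 0.0639 mmol/kg

[CO3²⁻] = 0.0639 mmol/kg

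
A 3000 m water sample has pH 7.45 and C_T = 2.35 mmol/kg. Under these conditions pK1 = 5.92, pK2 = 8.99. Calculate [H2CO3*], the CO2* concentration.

[CO2*] = 0.0655 mmol/kg

α₀ = 1 / (1 + K1/[H⁺] + K1K2/[H⁺]²) = 1 / (1 + 10^+1.53 + 10^-0.01)
   = 1 / (1 + 33.884 + 0.97724) = 1/35.862 = 0.02788
[CO2*] = α₀ × DIC = 0.02788 × 2.35 = 0.0655 mmol/kg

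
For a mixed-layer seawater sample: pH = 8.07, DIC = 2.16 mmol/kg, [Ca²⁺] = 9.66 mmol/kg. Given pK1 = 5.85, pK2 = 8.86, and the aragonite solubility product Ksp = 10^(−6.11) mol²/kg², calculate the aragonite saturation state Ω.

α₂ = 1 / (1 + [H⁺]/K2 + [H⁺]²/(K1K2)) = 1 / (1 + 10^+0.79 + 10^-1.43)
   = 1 / (1 + 6.1660 + 0.037154) = 1/7.2031 = 0.1388
[CO3²⁻] = α₂ × DIC = 0.1388 × 2.16 = 0.2999 mmol/kg
Ksp = 10^(−6.11) = 7.762×10^-7
Ω = [Ca²⁺][CO3²⁻]/Ksp = (9.66×10^-3)(2.999×10^-4) / 7.762×10^-7 = 3.73

Ω = 3.73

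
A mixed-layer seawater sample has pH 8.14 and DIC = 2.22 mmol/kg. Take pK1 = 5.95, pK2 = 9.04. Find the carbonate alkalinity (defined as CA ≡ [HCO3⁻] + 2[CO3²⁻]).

CA = 2.45 mmol/kg

CA = [HCO3⁻] + 2[CO3²⁻] = (α₁ + 2α₂)·DIC
At pH 8.14: [H⁺]/K1 = 10^-2.19 = 0.0064565, K2/[H⁺] = 10^-0.90 = 0.12589
α₁ = 1/(1 + 0.0064565 + 0.12589) = 1/1.1323 = 0.8831; α₂ = α₁·K2/[H⁺] = 0.1112
α₁ + 2α₂ = 1.1055
CA = 1.1055 × 2.22 = 2.45 mmol/kg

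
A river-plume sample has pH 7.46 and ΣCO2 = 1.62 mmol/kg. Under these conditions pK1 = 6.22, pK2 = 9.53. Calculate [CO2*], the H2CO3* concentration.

[CO2*] = 0.0874 mmol/kg

α₀ = 1 / (1 + K1/[H⁺] + K1K2/[H⁺]²) = 1 / (1 + 10^+1.24 + 10^-0.83)
   = 1 / (1 + 17.378 + 0.14791) = 1/18.526 = 0.05398
[CO2*] = α₀ × DIC = 0.05398 × 1.62 = 0.0874 mmol/kg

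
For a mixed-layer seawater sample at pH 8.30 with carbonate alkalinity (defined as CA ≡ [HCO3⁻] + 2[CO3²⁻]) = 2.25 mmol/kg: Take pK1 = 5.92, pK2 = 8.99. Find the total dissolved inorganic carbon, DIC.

CA = [HCO3⁻] + 2[CO3²⁻] = (α₁ + 2α₂)·DIC
At pH 8.30: [H⁺]/K1 = 10^-2.38 = 0.0041687, K2/[H⁺] = 10^-0.69 = 0.20417
α₁ = 1/(1 + 0.0041687 + 0.20417) = 1/1.2083 = 0.8276; α₂ = α₁·K2/[H⁺] = 0.1690
α₁ + 2α₂ = 1.1655
DIC = CA / (α₁ + 2α₂) = 2.25 / 1.1655 = 1.93 mmol/kg

DIC = 1.93 mmol/kg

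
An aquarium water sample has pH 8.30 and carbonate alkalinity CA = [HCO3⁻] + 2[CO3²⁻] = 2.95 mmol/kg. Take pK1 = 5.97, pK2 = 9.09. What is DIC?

CA = [HCO3⁻] + 2[CO3²⁻] = (α₁ + 2α₂)·DIC
At pH 8.30: [H⁺]/K1 = 10^-2.33 = 0.0046774, K2/[H⁺] = 10^-0.79 = 0.16218
α₁ = 1/(1 + 0.0046774 + 0.16218) = 1/1.1669 = 0.8570; α₂ = α₁·K2/[H⁺] = 0.1390
α₁ + 2α₂ = 1.1350
DIC = CA / (α₁ + 2α₂) = 2.95 / 1.1350 = 2.60 mmol/kg

DIC = 2.60 mmol/kg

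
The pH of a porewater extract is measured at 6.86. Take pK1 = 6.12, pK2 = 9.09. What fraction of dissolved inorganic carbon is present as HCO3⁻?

α₁ = 1 / (1 + [H⁺]/K1 + K2/[H⁺]) = 1 / (1 + 10^-0.74 + 10^-2.23)
   = 1 / (1 + 0.18197 + 0.0058884) = 1/1.1879 = 0.8419

α₁ = 0.842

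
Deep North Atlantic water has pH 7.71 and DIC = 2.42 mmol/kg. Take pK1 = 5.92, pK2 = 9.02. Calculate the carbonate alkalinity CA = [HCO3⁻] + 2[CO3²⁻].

CA = 2.49 mmol/kg

CA = [HCO3⁻] + 2[CO3²⁻] = (α₁ + 2α₂)·DIC
At pH 7.71: [H⁺]/K1 = 10^-1.79 = 0.016218, K2/[H⁺] = 10^-1.31 = 0.048978
α₁ = 1/(1 + 0.016218 + 0.048978) = 1/1.0652 = 0.9388; α₂ = α₁·K2/[H⁺] = 0.04598
α₁ + 2α₂ = 1.0308
CA = 1.0308 × 2.42 = 2.49 mmol/kg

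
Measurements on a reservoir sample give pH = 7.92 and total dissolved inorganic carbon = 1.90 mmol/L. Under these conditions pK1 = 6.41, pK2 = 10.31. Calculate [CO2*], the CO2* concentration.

[CO2*] = 0.0567 mmol/L

α₀ = 1 / (1 + K1/[H⁺] + K1K2/[H⁺]²) = 1 / (1 + 10^+1.51 + 10^-0.88)
   = 1 / (1 + 32.359 + 0.13183) = 1/33.491 = 0.02986
[CO2*] = α₀ × DIC = 0.02986 × 1.90 = 0.0567 mmol/L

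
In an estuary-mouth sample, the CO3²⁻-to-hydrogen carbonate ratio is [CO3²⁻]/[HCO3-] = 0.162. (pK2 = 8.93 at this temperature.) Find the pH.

pH = 8.14

From K2 = [H⁺][CO3²⁻]/[HCO3-]:  pH = pK2 + log₁₀([CO3²⁻]/[HCO3-])
log₁₀(0.162) = -0.790
pH = 8.93 + (-0.790) = 8.14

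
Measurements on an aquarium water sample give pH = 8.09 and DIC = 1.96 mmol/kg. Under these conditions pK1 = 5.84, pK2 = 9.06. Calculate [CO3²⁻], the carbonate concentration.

[CO3²⁻] = 0.189 mmol/kg

α₂ = 1 / (1 + [H⁺]/K2 + [H⁺]²/(K1K2)) = 1 / (1 + 10^+0.97 + 10^-1.28)
   = 1 / (1 + 9.3325 + 0.052481) = 1/10.385 = 0.09629
[CO3²⁻] = α₂ × DIC = 0.09629 × 1.96 = 0.189 mmol/kg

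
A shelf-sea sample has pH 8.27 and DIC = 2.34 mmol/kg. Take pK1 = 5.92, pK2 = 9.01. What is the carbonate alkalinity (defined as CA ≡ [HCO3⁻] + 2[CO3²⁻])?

CA = 2.69 mmol/kg

CA = [HCO3⁻] + 2[CO3²⁻] = (α₁ + 2α₂)·DIC
At pH 8.27: [H⁺]/K1 = 10^-2.35 = 0.0044668, K2/[H⁺] = 10^-0.74 = 0.18197
α₁ = 1/(1 + 0.0044668 + 0.18197) = 1/1.1864 = 0.8429; α₂ = α₁·K2/[H⁺] = 0.1534
α₁ + 2α₂ = 1.1496
CA = 1.1496 × 2.34 = 2.69 mmol/kg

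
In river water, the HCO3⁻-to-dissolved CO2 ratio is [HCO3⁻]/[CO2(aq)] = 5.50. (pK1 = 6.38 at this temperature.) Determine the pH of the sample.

pH = 7.12

From K1 = [H⁺][HCO3⁻]/[CO2(aq)]:  pH = pK1 + log₁₀([HCO3⁻]/[CO2(aq)])
log₁₀(5.50) = +0.740
pH = 6.38 + (+0.740) = 7.12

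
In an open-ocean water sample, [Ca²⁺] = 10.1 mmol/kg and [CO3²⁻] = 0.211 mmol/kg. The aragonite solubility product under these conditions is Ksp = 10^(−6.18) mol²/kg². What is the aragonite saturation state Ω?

Ksp = 10^(−6.18) = 6.607×10^-7
Ω = [Ca²⁺][CO3²⁻]/Ksp = (10.1×10^-3)(0.211×10^-3) / 6.607×10^-7 = 3.23

Ω = 3.23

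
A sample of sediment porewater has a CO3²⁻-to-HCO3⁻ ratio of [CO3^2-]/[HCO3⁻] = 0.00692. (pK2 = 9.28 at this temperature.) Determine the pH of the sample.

pH = 7.12

From K2 = [H⁺][CO3^2-]/[HCO3⁻]:  pH = pK2 + log₁₀([CO3^2-]/[HCO3⁻])
log₁₀(0.00692) = -2.160
pH = 9.28 + (-2.160) = 7.12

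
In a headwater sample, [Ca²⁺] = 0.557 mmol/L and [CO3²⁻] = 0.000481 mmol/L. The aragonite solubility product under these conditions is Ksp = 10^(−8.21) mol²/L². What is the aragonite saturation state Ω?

Ksp = 10^(−8.21) = 6.166×10^-9
Ω = [Ca²⁺][CO3²⁻]/Ksp = (0.557×10^-3)(0.000481×10^-3) / 6.166×10^-9 = 0.0435

Ω = 0.0435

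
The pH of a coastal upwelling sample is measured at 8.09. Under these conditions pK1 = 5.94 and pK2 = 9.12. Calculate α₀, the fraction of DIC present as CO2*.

α₀ = 0.00643

α₀ = 1 / (1 + K1/[H⁺] + K1K2/[H⁺]²) = 1 / (1 + 10^+2.15 + 10^+1.12)
   = 1 / (1 + 141.25 + 13.183) = 1/155.44 = 0.006434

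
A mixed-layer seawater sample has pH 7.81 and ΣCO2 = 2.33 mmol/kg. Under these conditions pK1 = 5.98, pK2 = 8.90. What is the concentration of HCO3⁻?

[HCO3⁻] = 2.13 mmol/kg

α₁ = 1 / (1 + [H⁺]/K1 + K2/[H⁺]) = 1 / (1 + 10^-1.83 + 10^-1.09)
   = 1 / (1 + 0.014791 + 0.081283) = 1/1.0961 = 0.9123
[HCO3⁻] = α₁ × DIC = 0.9123 × 2.33 = 2.13 mmol/kg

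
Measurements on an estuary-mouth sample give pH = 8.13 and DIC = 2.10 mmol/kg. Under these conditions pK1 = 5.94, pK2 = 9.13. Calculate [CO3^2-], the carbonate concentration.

[CO3²⁻] = 0.190 mmol/kg

α₂ = 1 / (1 + [H⁺]/K2 + [H⁺]²/(K1K2)) = 1 / (1 + 10^+1.00 + 10^-1.19)
   = 1 / (1 + 10.000 + 0.064565) = 1/11.065 = 0.09038
[CO3²⁻] = α₂ × DIC = 0.09038 × 2.10 = 0.190 mmol/kg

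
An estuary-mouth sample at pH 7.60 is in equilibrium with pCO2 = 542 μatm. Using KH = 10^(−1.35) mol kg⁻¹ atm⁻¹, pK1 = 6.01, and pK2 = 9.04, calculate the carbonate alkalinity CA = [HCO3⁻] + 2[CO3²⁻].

CA = 1.01 mmol/kg

[CO2*] = KH · pCO2 = 10^(−1.35) × 542×10^-6 = 2.421×10^-5 mol/kg
α₀ = 1/(1 + K1/[H⁺] + K1K2/[H⁺]²) = 1/(1 + 10^+1.59 + 10^+0.15) = 0.02420
DIC = [CO2*]/α₀ = 2.421×10^-5 / 0.02420 = 1.000 mmol/kg
CA = (α₁ + 2α₂)·DIC = (0.9416 + 2×0.03419) × 1.000 = 1.01 mmol/kg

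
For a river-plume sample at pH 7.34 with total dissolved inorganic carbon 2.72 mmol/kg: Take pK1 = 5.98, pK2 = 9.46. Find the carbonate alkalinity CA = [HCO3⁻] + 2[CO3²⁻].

CA = [HCO3⁻] + 2[CO3²⁻] = (α₁ + 2α₂)·DIC
At pH 7.34: [H⁺]/K1 = 10^-1.36 = 0.043652, K2/[H⁺] = 10^-2.12 = 0.0075858
α₁ = 1/(1 + 0.043652 + 0.0075858) = 1/1.0512 = 0.9513; α₂ = α₁·K2/[H⁺] = 0.007216
α₁ + 2α₂ = 0.9657
CA = 0.9657 × 2.72 = 2.63 mmol/kg

CA = 2.63 mmol/kg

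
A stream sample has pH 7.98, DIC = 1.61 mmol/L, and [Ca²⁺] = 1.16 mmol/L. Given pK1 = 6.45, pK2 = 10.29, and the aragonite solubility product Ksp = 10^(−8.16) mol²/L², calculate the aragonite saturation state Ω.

Ω = 1.28

α₂ = 1 / (1 + [H⁺]/K2 + [H⁺]²/(K1K2)) = 1 / (1 + 10^+2.31 + 10^+0.78)
   = 1 / (1 + 204.17 + 6.0256) = 1/211.20 = 0.004735
[CO3²⁻] = α₂ × DIC = 0.004735 × 1.61 = 0.007623 mmol/L = 7.623 μmol/L
Ksp = 10^(−8.16) = 6.918×10^-9
Ω = [Ca²⁺][CO3²⁻]/Ksp = (1.16×10^-3)(7.623×10^-6) / 6.918×10^-9 = 1.28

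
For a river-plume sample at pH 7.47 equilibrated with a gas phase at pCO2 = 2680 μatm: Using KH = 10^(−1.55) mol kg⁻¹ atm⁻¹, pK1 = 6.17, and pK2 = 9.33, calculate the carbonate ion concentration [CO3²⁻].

[CO2*] = KH · pCO2 = 10^(−1.55) × 2680×10^-6 = 7.553×10^-5 mol/kg
α₀ = 1/(1 + K1/[H⁺] + K1K2/[H⁺]²) = 1/(1 + 10^+1.30 + 10^-0.56) = 0.04711
DIC = [CO2*]/α₀ = 7.553×10^-5 / 0.04711 = 1.603 mmol/kg
[CO3²⁻] = α₂·DIC; α₂ = 0.01297, so [CO3²⁻] = 0.01297 × 1.603 = 0.0208 mmol/kg

[CO3²⁻] = 0.0208 mmol/kg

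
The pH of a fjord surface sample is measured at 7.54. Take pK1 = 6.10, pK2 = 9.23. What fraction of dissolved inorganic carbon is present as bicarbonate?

α₁ = 1 / (1 + [H⁺]/K1 + K2/[H⁺]) = 1 / (1 + 10^-1.44 + 10^-1.69)
   = 1 / (1 + 0.036308 + 0.020417) = 1/1.0567 = 0.9463

α₁ = 0.946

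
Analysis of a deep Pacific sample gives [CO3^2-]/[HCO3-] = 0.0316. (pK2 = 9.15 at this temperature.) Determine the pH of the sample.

pH = 7.65

From K2 = [H⁺][CO3^2-]/[HCO3-]:  pH = pK2 + log₁₀([CO3^2-]/[HCO3-])
log₁₀(0.0316) = -1.500
pH = 9.15 + (-1.500) = 7.65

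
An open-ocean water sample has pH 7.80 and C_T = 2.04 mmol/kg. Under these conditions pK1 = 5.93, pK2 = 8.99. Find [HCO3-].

α₁ = 1 / (1 + [H⁺]/K1 + K2/[H⁺]) = 1 / (1 + 10^-1.87 + 10^-1.19)
   = 1 / (1 + 0.013490 + 0.064565) = 1/1.0781 = 0.9276
[HCO3⁻] = α₁ × DIC = 0.9276 × 2.04 = 1.89 mmol/kg

[HCO3⁻] = 1.89 mmol/kg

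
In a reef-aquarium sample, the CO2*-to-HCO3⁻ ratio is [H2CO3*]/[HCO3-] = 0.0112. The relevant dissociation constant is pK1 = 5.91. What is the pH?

pH = 7.86

From K1 = [H⁺][HCO3-]/[H2CO3*]:  pH = pK1 − log₁₀([H2CO3*]/[HCO3-])
log₁₀(0.0112) = -1.951
pH = 5.91 − (-1.951) = 7.86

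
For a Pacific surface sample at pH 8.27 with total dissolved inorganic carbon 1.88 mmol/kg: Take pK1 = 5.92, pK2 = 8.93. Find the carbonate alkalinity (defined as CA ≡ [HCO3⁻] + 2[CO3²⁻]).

CA = 2.21 mmol/kg

CA = [HCO3⁻] + 2[CO3²⁻] = (α₁ + 2α₂)·DIC
At pH 8.27: [H⁺]/K1 = 10^-2.35 = 0.0044668, K2/[H⁺] = 10^-0.66 = 0.21878
α₁ = 1/(1 + 0.0044668 + 0.21878) = 1/1.2232 = 0.8175; α₂ = α₁·K2/[H⁺] = 0.1788
α₁ + 2α₂ = 1.1752
CA = 1.1752 × 1.88 = 2.21 mmol/kg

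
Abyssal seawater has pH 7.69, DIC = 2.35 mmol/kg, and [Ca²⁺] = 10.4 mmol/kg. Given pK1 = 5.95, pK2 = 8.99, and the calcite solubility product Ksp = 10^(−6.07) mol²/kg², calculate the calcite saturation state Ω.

Ω = 1.35

α₂ = 1 / (1 + [H⁺]/K2 + [H⁺]²/(K1K2)) = 1 / (1 + 10^+1.30 + 10^-0.44)
   = 1 / (1 + 19.953 + 0.36308) = 1/21.316 = 0.04691
[CO3²⁻] = α₂ × DIC = 0.04691 × 2.35 = 0.1102 mmol/kg
Ksp = 10^(−6.07) = 8.511×10^-7
Ω = [Ca²⁺][CO3²⁻]/Ksp = (10.4×10^-3)(1.102×10^-4) / 8.511×10^-7 = 1.35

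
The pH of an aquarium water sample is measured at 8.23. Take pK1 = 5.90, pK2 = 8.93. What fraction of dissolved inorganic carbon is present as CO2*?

α₀ = 0.00388

α₀ = 1 / (1 + K1/[H⁺] + K1K2/[H⁺]²) = 1 / (1 + 10^+2.33 + 10^+1.63)
   = 1 / (1 + 213.80 + 42.658) = 1/257.45 = 0.003884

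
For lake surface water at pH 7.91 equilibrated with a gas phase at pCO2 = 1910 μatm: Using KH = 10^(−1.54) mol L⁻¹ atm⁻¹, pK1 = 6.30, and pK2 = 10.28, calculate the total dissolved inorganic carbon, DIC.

DIC = 2.31 mmol/L

[CO2*] = KH · pCO2 = 10^(−1.54) × 1910×10^-6 = 5.509×10^-5 mol/L
α₀ = 1/(1 + K1/[H⁺] + K1K2/[H⁺]²) = 1/(1 + 10^+1.61 + 10^-0.76) = 0.02386
DIC = [CO2*]/α₀ = 5.509×10^-5 / 0.02386 = 2.31 mmol/L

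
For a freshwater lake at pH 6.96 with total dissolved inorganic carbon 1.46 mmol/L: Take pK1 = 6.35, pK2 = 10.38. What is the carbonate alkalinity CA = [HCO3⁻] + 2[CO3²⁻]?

CA = [HCO3⁻] + 2[CO3²⁻] = (α₁ + 2α₂)·DIC
At pH 6.96: [H⁺]/K1 = 10^-0.61 = 0.24547, K2/[H⁺] = 10^-3.42 = 0.00038019
α₁ = 1/(1 + 0.24547 + 0.00038019) = 1/1.2459 = 0.8027; α₂ = α₁·K2/[H⁺] = 0.0003052
α₁ + 2α₂ = 0.8033
CA = 0.8033 × 1.46 = 1.17 mmol/L

CA = 1.17 mmol/L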